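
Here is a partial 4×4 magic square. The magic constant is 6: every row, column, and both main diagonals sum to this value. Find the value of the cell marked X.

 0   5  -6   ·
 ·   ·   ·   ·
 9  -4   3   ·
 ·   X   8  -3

-1

Row 1 needs 6; the known cells sum to -1, so (1,4) = 7.
Using row 3: 9 + (-4) + 3 + ? → (3,4) = 6 − 8 = -2.
Column 3: -6 + 3 + 8 + ? = 6, so (2,3) = 1.
Column 4: 7 + (-2) + (-3) + ? = 6, so (2,4) = 4.
Main diagonal needs 6; the known cells sum to 0, so (2,2) = 6.
The remaining cell in anti-diagonal is (4,1) = 6 − 4 = 2.
The remaining cell in row 2 is (2,1) = 6 − 11 = -5.
From row 4, 6 − (2 + 8 + (-3)) gives (4,2) = -1.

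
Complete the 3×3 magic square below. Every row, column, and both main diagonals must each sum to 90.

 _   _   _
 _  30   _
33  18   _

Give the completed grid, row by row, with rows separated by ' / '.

Row 3 must total 90; the given cells sum to 51, so (3,3) = 39.
Column 2: 30 + 18 + ? = 90, so (1,2) = 42.
Using main diagonal: 30 + 39 + ? → (1,1) = 90 − 69 = 21.
Anti-diagonal: 30 + 33 + ? = 90, so (1,3) = 27.
Using column 1: 21 + 33 + ? → (2,1) = 90 − 54 = 36.
Column 3 must total 90; the given cells sum to 66, so (2,3) = 24.

21 42 27 / 36 30 24 / 33 18 39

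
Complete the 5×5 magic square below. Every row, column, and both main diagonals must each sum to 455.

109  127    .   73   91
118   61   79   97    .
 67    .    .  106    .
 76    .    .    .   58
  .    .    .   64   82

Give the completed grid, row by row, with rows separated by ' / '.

109 127 55 73 91 / 118 61 79 97 100 / 67 70 88 106 124 / 76 94 112 115 58 / 85 103 121 64 82

Row 1 needs 455; the known cells sum to 400, so (1,3) = 55.
Row 2: 118 + 61 + 79 + 97 + ? = 455, so (2,5) = 100.
From column 1, 455 − (109 + 118 + 67 + 76) gives (5,1) = 85.
Column 4 needs 455; the known cells sum to 340, so (4,4) = 115.
Using column 5: 91 + 100 + 58 + 82 + ? → (3,5) = 455 − 331 = 124.
The remaining cell in main diagonal is (3,3) = 455 − 367 = 88.
Anti-diagonal: 91 + 97 + 88 + 85 + ? = 455, so (4,2) = 94.
Row 3 needs 455; the known cells sum to 385, so (3,2) = 70.
Row 4: 76 + 94 + 115 + 58 + ? = 455, so (4,3) = 112.
The remaining cell in column 2 is (5,2) = 455 − 352 = 103.
Column 3 needs 455; the known cells sum to 334, so (5,3) = 121.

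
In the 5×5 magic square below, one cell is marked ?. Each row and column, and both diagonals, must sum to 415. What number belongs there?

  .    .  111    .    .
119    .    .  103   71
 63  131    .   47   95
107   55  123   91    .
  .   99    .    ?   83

115

The remaining cell in row 3 is (3,3) = 415 − 336 = 79.
Row 4 needs 415; the known cells sum to 376, so (4,5) = 39.
The remaining cell in column 5 is (1,5) = 415 − 288 = 127.
Using anti-diagonal: 127 + 103 + 79 + 55 + ? → (5,1) = 415 − 364 = 51.
Column 1 must total 415; the given cells sum to 340, so (1,1) = 75.
Main diagonal must total 415; the given cells sum to 328, so (2,2) = 87.
Row 2 must total 415; the given cells sum to 380, so (2,3) = 35.
Column 2: 87 + 131 + 55 + 99 + ? = 415, so (1,2) = 43.
Column 3 needs 415; the known cells sum to 348, so (5,3) = 67.
Row 1: 75 + 43 + 111 + 127 + ? = 415, so (1,4) = 59.
The remaining cell in row 5 is (5,4) = 415 − 300 = 115.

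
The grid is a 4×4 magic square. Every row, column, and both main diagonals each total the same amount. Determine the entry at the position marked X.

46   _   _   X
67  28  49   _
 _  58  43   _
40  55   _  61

31

Main diagonal is complete and sums to 178; that is the magic constant.
Row 2 must total 178; the given cells sum to 144, so (2,4) = 34.
Row 4 must total 178; the given cells sum to 156, so (4,3) = 22.
The remaining cell in column 1 is (3,1) = 178 − 153 = 25.
From column 2, 178 − (28 + 58 + 55) gives (1,2) = 37.
Column 3 needs 178; the known cells sum to 114, so (1,3) = 64.
Anti-diagonal must total 178; the given cells sum to 147, so (1,4) = 31.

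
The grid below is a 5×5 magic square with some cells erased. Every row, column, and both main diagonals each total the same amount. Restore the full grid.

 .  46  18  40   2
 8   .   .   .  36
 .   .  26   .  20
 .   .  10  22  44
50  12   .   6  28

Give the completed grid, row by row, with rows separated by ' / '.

24 46 18 40 2 / 8 30 42 14 36 / 32 4 26 48 20 / 16 38 10 22 44 / 50 12 34 6 28

Column 5 is already complete: 2 + 36 + 20 + 44 + 28 = 130, so that is the magic constant.
From row 1, 130 − (46 + 18 + 40 + 2) gives (1,1) = 24.
Using row 5: 50 + 12 + 6 + 28 + ? → (5,3) = 130 − 96 = 34.
Using column 3: 18 + 26 + 10 + 34 + ? → (2,3) = 130 − 88 = 42.
Using main diagonal: 24 + 26 + 22 + 28 + ? → (2,2) = 130 − 100 = 30.
Row 2: 8 + 30 + 42 + 36 + ? = 130, so (2,4) = 14.
The remaining cell in column 4 is (3,4) = 130 − 82 = 48.
From anti-diagonal, 130 − (2 + 14 + 26 + 50) gives (4,2) = 38.
Row 4 must total 130; the given cells sum to 114, so (4,1) = 16.
The remaining cell in column 1 is (3,1) = 130 − 98 = 32.
Column 2 must total 130; the given cells sum to 126, so (3,2) = 4.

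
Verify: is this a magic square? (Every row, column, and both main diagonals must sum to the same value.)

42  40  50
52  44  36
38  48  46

Row 1: 42 + 40 + 50 = 132.
Row 2: 52 + 44 + 36 = 132.
Row 3: 38 + 48 + 46 = 132.
Column 1: 42 + 52 + 38 = 132.
Column 2: 40 + 44 + 48 = 132.
Column 3: 50 + 36 + 46 = 132.
Main diagonal: 42 + 44 + 46 = 132.
Anti-diagonal: 50 + 44 + 38 = 132.
All lines sum to 132.

Yes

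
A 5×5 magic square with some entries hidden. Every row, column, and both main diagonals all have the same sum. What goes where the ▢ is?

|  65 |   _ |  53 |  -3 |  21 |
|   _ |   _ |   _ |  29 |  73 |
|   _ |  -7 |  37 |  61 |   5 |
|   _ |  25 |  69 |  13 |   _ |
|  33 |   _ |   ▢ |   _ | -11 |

1

Anti-diagonal is complete and sums to 145; that is the magic constant.
Row 1: 65 + 53 + (-3) + 21 + ? = 145, so (1,2) = 9.
From row 3, 145 − (-7 + 37 + 61 + 5) gives (3,1) = 49.
Using column 4: -3 + 29 + 61 + 13 + ? → (5,4) = 145 − 100 = 45.
Using column 5: 21 + 73 + 5 + (-11) + ? → (4,5) = 145 − 88 = 57.
Main diagonal: 65 + 37 + 13 + (-11) + ? = 145, so (2,2) = 41.
The remaining cell in row 4 is (4,1) = 145 − 164 = -19.
Column 1: 65 + 49 + (-19) + 33 + ? = 145, so (2,1) = 17.
The remaining cell in column 2 is (5,2) = 145 − 68 = 77.
From row 2, 145 − (17 + 41 + 29 + 73) gives (2,3) = -15.
From row 5, 145 − (33 + 77 + 45 + (-11)) gives (5,3) = 1.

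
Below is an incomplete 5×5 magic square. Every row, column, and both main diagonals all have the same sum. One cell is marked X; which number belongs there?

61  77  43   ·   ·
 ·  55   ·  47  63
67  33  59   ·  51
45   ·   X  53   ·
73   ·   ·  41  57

Main diagonal is complete and sums to 285; that is the magic constant.
Row 3 needs 285; the known cells sum to 210, so (3,4) = 75.
Column 1 must total 285; the given cells sum to 246, so (2,1) = 39.
Column 4: 47 + 75 + 53 + 41 + ? = 285, so (1,4) = 69.
Row 1 must total 285; the given cells sum to 250, so (1,5) = 35.
Row 2 needs 285; the known cells sum to 204, so (2,3) = 81.
Using column 5: 35 + 63 + 51 + 57 + ? → (4,5) = 285 − 206 = 79.
Anti-diagonal needs 285; the known cells sum to 214, so (4,2) = 71.
The remaining cell in row 4 is (4,3) = 285 − 248 = 37.

37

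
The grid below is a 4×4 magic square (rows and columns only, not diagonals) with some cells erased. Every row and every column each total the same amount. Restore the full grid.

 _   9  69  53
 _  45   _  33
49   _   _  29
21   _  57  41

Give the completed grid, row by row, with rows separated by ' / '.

25 9 69 53 / 61 45 17 33 / 49 65 13 29 / 21 37 57 41

Column 4 is already complete: 53 + 33 + 29 + 41 = 156, so that is the magic constant.
Row 1 needs 156; the known cells sum to 131, so (1,1) = 25.
Row 4 needs 156; the known cells sum to 119, so (4,2) = 37.
The remaining cell in column 1 is (2,1) = 156 − 95 = 61.
Column 2 needs 156; the known cells sum to 91, so (3,2) = 65.
From row 2, 156 − (61 + 45 + 33) gives (2,3) = 17.
The remaining cell in row 3 is (3,3) = 156 − 143 = 13.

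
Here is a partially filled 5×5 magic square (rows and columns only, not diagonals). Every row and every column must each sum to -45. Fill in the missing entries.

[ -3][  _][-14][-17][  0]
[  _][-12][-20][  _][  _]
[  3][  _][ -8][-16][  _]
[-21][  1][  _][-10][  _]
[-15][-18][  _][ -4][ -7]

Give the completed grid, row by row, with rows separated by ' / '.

Using row 1: -3 + (-14) + (-17) + 0 + ? → (1,2) = -45 − (-34) = -11.
From row 5, -45 − (-15 + (-18) + (-4) + (-7)) gives (5,3) = -1.
From column 1, -45 − (-3 + 3 + (-21) + (-15)) gives (2,1) = -9.
Column 2: -11 + (-12) + 1 + (-18) + ? = -45, so (3,2) = -5.
The remaining cell in column 3 is (4,3) = -45 − (-43) = -2.
Using column 4: -17 + (-16) + (-10) + (-4) + ? → (2,4) = -45 − (-47) = 2.
Row 2 needs -45; the known cells sum to -39, so (2,5) = -6.
Using row 3: 3 + (-5) + (-8) + (-16) + ? → (3,5) = -45 − (-26) = -19.
Row 4 needs -45; the known cells sum to -32, so (4,5) = -13.

-3 -11 -14 -17 0 / -9 -12 -20 2 -6 / 3 -5 -8 -16 -19 / -21 1 -2 -10 -13 / -15 -18 -1 -4 -7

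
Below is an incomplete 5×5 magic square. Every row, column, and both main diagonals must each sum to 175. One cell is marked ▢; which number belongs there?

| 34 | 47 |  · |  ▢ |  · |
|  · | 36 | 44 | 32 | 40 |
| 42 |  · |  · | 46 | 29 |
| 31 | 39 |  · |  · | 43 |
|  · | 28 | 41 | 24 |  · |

Row 2 needs 175; the known cells sum to 152, so (2,1) = 23.
Column 1: 34 + 23 + 42 + 31 + ? = 175, so (5,1) = 45.
Using column 2: 47 + 36 + 39 + 28 + ? → (3,2) = 175 − 150 = 25.
From row 3, 175 − (42 + 25 + 46 + 29) gives (3,3) = 33.
Using row 5: 45 + 28 + 41 + 24 + ? → (5,5) = 175 − 138 = 37.
Column 5 must total 175; the given cells sum to 149, so (1,5) = 26.
Main diagonal must total 175; the given cells sum to 140, so (4,4) = 35.
Row 4 needs 175; the known cells sum to 148, so (4,3) = 27.
Column 3: 44 + 33 + 27 + 41 + ? = 175, so (1,3) = 30.
Column 4 needs 175; the known cells sum to 137, so (1,4) = 38.

38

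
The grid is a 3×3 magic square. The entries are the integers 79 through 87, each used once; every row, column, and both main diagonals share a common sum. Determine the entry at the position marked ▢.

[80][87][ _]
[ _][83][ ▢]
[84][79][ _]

81

The entries are 79 through 87, which sum to 747, so each line sums to 747/3 = 249.
Row 1 must total 249; the given cells sum to 167, so (1,3) = 82.
The remaining cell in row 3 is (3,3) = 249 − 163 = 86.
Using column 1: 80 + 84 + ? → (2,1) = 249 − 164 = 85.
Using column 3: 82 + 86 + ? → (2,3) = 249 − 168 = 81.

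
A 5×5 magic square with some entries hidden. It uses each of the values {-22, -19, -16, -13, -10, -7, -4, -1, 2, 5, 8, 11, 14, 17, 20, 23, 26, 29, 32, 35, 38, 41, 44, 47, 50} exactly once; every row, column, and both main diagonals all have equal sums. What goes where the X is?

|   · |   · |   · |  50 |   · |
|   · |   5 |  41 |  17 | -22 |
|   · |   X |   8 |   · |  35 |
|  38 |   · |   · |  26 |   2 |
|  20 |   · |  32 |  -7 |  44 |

47

The 25 entries sum to 350, so each line sums to 350/5 = 70.
Row 2 must total 70; the given cells sum to 41, so (2,1) = 29.
Row 5 must total 70; the given cells sum to 89, so (5,2) = -19.
From column 4, 70 − (50 + 17 + 26 + (-7)) gives (3,4) = -16.
Column 5: -22 + 35 + 2 + 44 + ? = 70, so (1,5) = 11.
Using main diagonal: 5 + 8 + 26 + 44 + ? → (1,1) = 70 − 83 = -13.
Anti-diagonal must total 70; the given cells sum to 56, so (4,2) = 14.
Row 4: 38 + 14 + 26 + 2 + ? = 70, so (4,3) = -10.
From column 1, 70 − (-13 + 29 + 38 + 20) gives (3,1) = -4.
Column 3 must total 70; the given cells sum to 71, so (1,3) = -1.
Row 1: -13 + (-1) + 50 + 11 + ? = 70, so (1,2) = 23.
From row 3, 70 − (-4 + 8 + (-16) + 35) gives (3,2) = 47.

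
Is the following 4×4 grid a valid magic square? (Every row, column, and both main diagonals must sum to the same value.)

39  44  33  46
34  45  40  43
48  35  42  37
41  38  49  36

Row 1: 39 + 44 + 33 + 46 = 162.
Row 2: 34 + 45 + 40 + 43 = 162.
Row 3: 48 + 35 + 42 + 37 = 162.
Row 4: 41 + 38 + 49 + 36 = 164.
Column 1: 39 + 34 + 48 + 41 = 162.
Column 2: 44 + 45 + 35 + 38 = 162.
Column 3: 33 + 40 + 42 + 49 = 164.
Column 4: 46 + 43 + 37 + 36 = 162.
Main diagonal: 39 + 45 + 42 + 36 = 162.
Anti-diagonal: 46 + 40 + 35 + 41 = 162.

No — column 3 sums to 164 but main diagonal sums to 162.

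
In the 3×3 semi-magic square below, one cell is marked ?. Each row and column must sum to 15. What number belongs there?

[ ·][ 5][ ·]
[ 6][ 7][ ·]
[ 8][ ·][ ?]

4

Row 2: 6 + 7 + ? = 15, so (2,3) = 2.
The remaining cell in column 1 is (1,1) = 15 − 14 = 1.
Column 2: 5 + 7 + ? = 15, so (3,2) = 3.
Row 1 needs 15; the known cells sum to 6, so (1,3) = 9.
From row 3, 15 − (8 + 3) gives (3,3) = 4.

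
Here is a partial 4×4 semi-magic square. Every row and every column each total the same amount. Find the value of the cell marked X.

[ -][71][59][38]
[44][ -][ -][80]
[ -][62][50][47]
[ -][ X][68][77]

56

Column 4 is complete and sums to 242; that is the magic constant.
Row 1 must total 242; the given cells sum to 168, so (1,1) = 74.
Using row 3: 62 + 50 + 47 + ? → (3,1) = 242 − 159 = 83.
Column 1 needs 242; the known cells sum to 201, so (4,1) = 41.
The remaining cell in column 3 is (2,3) = 242 − 177 = 65.
Using row 2: 44 + 65 + 80 + ? → (2,2) = 242 − 189 = 53.
Row 4 must total 242; the given cells sum to 186, so (4,2) = 56.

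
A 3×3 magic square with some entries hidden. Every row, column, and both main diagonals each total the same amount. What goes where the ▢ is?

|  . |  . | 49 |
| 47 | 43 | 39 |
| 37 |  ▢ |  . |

51

Anti-diagonal is complete and sums to 129; that is the magic constant.
The remaining cell in column 1 is (1,1) = 129 − 84 = 45.
Column 3 must total 129; the given cells sum to 88, so (3,3) = 41.
Using row 1: 45 + 49 + ? → (1,2) = 129 − 94 = 35.
Row 3: 37 + 41 + ? = 129, so (3,2) = 51.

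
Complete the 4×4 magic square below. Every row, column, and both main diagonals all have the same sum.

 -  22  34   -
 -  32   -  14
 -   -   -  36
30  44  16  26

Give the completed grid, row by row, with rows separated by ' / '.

Row 4 is already complete: 30 + 44 + 16 + 26 = 116, so that is the magic constant.
The remaining cell in column 2 is (3,2) = 116 − 98 = 18.
Column 4 must total 116; the given cells sum to 76, so (1,4) = 40.
Anti-diagonal: 40 + 18 + 30 + ? = 116, so (2,3) = 28.
Row 1: 22 + 34 + 40 + ? = 116, so (1,1) = 20.
The remaining cell in row 2 is (2,1) = 116 − 74 = 42.
Using column 1: 20 + 42 + 30 + ? → (3,1) = 116 − 92 = 24.
Using column 3: 34 + 28 + 16 + ? → (3,3) = 116 − 78 = 38.

20 22 34 40 / 42 32 28 14 / 24 18 38 36 / 30 44 16 26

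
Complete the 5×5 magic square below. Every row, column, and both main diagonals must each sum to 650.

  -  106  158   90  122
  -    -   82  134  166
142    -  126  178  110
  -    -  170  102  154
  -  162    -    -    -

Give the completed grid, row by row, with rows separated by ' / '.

Row 1: 106 + 158 + 90 + 122 + ? = 650, so (1,1) = 174.
Row 3 must total 650; the given cells sum to 556, so (3,2) = 94.
Column 3: 158 + 82 + 126 + 170 + ? = 650, so (5,3) = 114.
From column 4, 650 − (90 + 134 + 178 + 102) gives (5,4) = 146.
Column 5 needs 650; the known cells sum to 552, so (5,5) = 98.
Using main diagonal: 174 + 126 + 102 + 98 + ? → (2,2) = 650 − 500 = 150.
Row 2 must total 650; the given cells sum to 532, so (2,1) = 118.
Row 5 must total 650; the given cells sum to 520, so (5,1) = 130.
The remaining cell in column 1 is (4,1) = 650 − 564 = 86.
The remaining cell in column 2 is (4,2) = 650 − 512 = 138.

174 106 158 90 122 / 118 150 82 134 166 / 142 94 126 178 110 / 86 138 170 102 154 / 130 162 114 146 98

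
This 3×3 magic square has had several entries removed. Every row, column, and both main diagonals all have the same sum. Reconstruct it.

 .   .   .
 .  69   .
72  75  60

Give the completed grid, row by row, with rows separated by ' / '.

Row 3 is already complete: 72 + 75 + 60 = 207, so that is the magic constant.
Using column 2: 69 + 75 + ? → (1,2) = 207 − 144 = 63.
Main diagonal must total 207; the given cells sum to 129, so (1,1) = 78.
Anti-diagonal needs 207; the known cells sum to 141, so (1,3) = 66.
Column 1 needs 207; the known cells sum to 150, so (2,1) = 57.
Column 3: 66 + 60 + ? = 207, so (2,3) = 81.

78 63 66 / 57 69 81 / 72 75 60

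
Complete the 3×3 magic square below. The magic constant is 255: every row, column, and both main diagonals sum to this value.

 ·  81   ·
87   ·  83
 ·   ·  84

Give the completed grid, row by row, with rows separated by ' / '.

The remaining cell in row 2 is (2,2) = 255 − 170 = 85.
From column 2, 255 − (81 + 85) gives (3,2) = 89.
Column 3: 83 + 84 + ? = 255, so (1,3) = 88.
From main diagonal, 255 − (85 + 84) gives (1,1) = 86.
Anti-diagonal needs 255; the known cells sum to 173, so (3,1) = 82.

86 81 88 / 87 85 83 / 82 89 84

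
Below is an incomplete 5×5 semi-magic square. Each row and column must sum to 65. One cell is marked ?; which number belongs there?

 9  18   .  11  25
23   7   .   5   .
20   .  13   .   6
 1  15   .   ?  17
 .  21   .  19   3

8

Row 1 needs 65; the known cells sum to 63, so (1,3) = 2.
From column 1, 65 − (9 + 23 + 20 + 1) gives (5,1) = 12.
Column 2 needs 65; the known cells sum to 61, so (3,2) = 4.
Column 5 must total 65; the given cells sum to 51, so (2,5) = 14.
From row 2, 65 − (23 + 7 + 5 + 14) gives (2,3) = 16.
The remaining cell in row 3 is (3,4) = 65 − 43 = 22.
Row 5: 12 + 21 + 19 + 3 + ? = 65, so (5,3) = 10.
Column 3 must total 65; the given cells sum to 41, so (4,3) = 24.
From column 4, 65 − (11 + 5 + 22 + 19) gives (4,4) = 8.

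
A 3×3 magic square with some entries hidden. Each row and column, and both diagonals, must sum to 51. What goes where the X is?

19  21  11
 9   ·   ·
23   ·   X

Using anti-diagonal: 11 + 23 + ? → (2,2) = 51 − 34 = 17.
Using row 2: 9 + 17 + ? → (2,3) = 51 − 26 = 25.
Column 2 needs 51; the known cells sum to 38, so (3,2) = 13.
From column 3, 51 − (11 + 25) gives (3,3) = 15.

15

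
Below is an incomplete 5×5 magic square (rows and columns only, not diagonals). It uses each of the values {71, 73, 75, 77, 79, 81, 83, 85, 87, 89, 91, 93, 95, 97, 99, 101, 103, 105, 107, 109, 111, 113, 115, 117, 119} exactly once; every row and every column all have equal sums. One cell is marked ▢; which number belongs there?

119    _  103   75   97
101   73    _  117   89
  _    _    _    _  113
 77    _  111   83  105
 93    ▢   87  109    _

115

The 25 entries sum to 2375, so each line sums to 2375/5 = 475.
The remaining cell in row 1 is (1,2) = 475 − 394 = 81.
From row 2, 475 − (101 + 73 + 117 + 89) gives (2,3) = 95.
From row 4, 475 − (77 + 111 + 83 + 105) gives (4,2) = 99.
Column 1: 119 + 101 + 77 + 93 + ? = 475, so (3,1) = 85.
The remaining cell in column 3 is (3,3) = 475 − 396 = 79.
Column 4 needs 475; the known cells sum to 384, so (3,4) = 91.
Column 5: 97 + 89 + 113 + 105 + ? = 475, so (5,5) = 71.
Using row 3: 85 + 79 + 91 + 113 + ? → (3,2) = 475 − 368 = 107.
Using row 5: 93 + 87 + 109 + 71 + ? → (5,2) = 475 − 360 = 115.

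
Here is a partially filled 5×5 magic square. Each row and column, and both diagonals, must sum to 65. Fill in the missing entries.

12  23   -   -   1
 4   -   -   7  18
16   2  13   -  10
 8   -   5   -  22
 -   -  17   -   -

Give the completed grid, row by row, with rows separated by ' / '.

12 23 9 20 1 / 4 15 21 7 18 / 16 2 13 24 10 / 8 19 5 11 22 / 25 6 17 3 14

Using row 3: 16 + 2 + 13 + 10 + ? → (3,4) = 65 − 41 = 24.
Using column 1: 12 + 4 + 16 + 8 + ? → (5,1) = 65 − 40 = 25.
Column 5 must total 65; the given cells sum to 51, so (5,5) = 14.
Anti-diagonal needs 65; the known cells sum to 46, so (4,2) = 19.
Row 4 needs 65; the known cells sum to 54, so (4,4) = 11.
Main diagonal: 12 + 13 + 11 + 14 + ? = 65, so (2,2) = 15.
From row 2, 65 − (4 + 15 + 7 + 18) gives (2,3) = 21.
Column 2: 23 + 15 + 2 + 19 + ? = 65, so (5,2) = 6.
Column 3 needs 65; the known cells sum to 56, so (1,3) = 9.
Using row 1: 12 + 23 + 9 + 1 + ? → (1,4) = 65 − 45 = 20.
The remaining cell in row 5 is (5,4) = 65 − 62 = 3.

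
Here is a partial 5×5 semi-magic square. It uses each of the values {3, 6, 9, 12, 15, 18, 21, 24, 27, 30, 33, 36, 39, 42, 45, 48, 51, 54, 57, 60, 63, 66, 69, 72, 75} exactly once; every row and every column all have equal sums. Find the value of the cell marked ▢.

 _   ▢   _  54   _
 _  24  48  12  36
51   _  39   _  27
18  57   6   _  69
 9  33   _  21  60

66

The 25 entries sum to 975, so each line sums to 975/5 = 195.
Using row 2: 24 + 48 + 12 + 36 + ? → (2,1) = 195 − 120 = 75.
Row 4: 18 + 57 + 6 + 69 + ? = 195, so (4,4) = 45.
Row 5 must total 195; the given cells sum to 123, so (5,3) = 72.
Column 1 must total 195; the given cells sum to 153, so (1,1) = 42.
Using column 3: 48 + 39 + 6 + 72 + ? → (1,3) = 195 − 165 = 30.
Column 4: 54 + 12 + 45 + 21 + ? = 195, so (3,4) = 63.
Column 5 must total 195; the given cells sum to 192, so (1,5) = 3.
Using row 1: 42 + 30 + 54 + 3 + ? → (1,2) = 195 − 129 = 66.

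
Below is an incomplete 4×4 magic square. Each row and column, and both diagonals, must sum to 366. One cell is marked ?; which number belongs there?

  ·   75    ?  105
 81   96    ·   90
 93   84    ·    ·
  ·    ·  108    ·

72

The remaining cell in row 2 is (2,3) = 366 − 267 = 99.
Using column 2: 75 + 96 + 84 + ? → (4,2) = 366 − 255 = 111.
Anti-diagonal must total 366; the given cells sum to 288, so (4,1) = 78.
Using row 4: 78 + 111 + 108 + ? → (4,4) = 366 − 297 = 69.
Using column 1: 81 + 93 + 78 + ? → (1,1) = 366 − 252 = 114.
The remaining cell in column 4 is (3,4) = 366 − 264 = 102.
Using main diagonal: 114 + 96 + 69 + ? → (3,3) = 366 − 279 = 87.
Row 1 needs 366; the known cells sum to 294, so (1,3) = 72.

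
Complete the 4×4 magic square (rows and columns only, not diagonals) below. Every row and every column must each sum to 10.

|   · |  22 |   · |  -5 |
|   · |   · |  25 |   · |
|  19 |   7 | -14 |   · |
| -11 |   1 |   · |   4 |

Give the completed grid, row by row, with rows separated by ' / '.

10 22 -17 -5 / -8 -20 25 13 / 19 7 -14 -2 / -11 1 16 4

Row 3 needs 10; the known cells sum to 12, so (3,4) = -2.
Row 4: -11 + 1 + 4 + ? = 10, so (4,3) = 16.
The remaining cell in column 2 is (2,2) = 10 − 30 = -20.
Column 3: 25 + (-14) + 16 + ? = 10, so (1,3) = -17.
Using column 4: -5 + (-2) + 4 + ? → (2,4) = 10 − (-3) = 13.
Row 1: 22 + (-17) + (-5) + ? = 10, so (1,1) = 10.
Using row 2: -20 + 25 + 13 + ? → (2,1) = 10 − 18 = -8.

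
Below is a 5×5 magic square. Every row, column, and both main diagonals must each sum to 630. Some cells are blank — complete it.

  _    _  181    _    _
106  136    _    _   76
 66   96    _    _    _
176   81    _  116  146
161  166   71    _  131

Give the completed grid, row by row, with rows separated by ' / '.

121 151 181 86 91 / 106 136 141 171 76 / 66 96 126 156 186 / 176 81 111 116 146 / 161 166 71 101 131

From row 4, 630 − (176 + 81 + 116 + 146) gives (4,3) = 111.
Row 5 must total 630; the given cells sum to 529, so (5,4) = 101.
Column 1 must total 630; the given cells sum to 509, so (1,1) = 121.
Column 2 needs 630; the known cells sum to 479, so (1,2) = 151.
Main diagonal must total 630; the given cells sum to 504, so (3,3) = 126.
The remaining cell in column 3 is (2,3) = 630 − 489 = 141.
From row 2, 630 − (106 + 136 + 141 + 76) gives (2,4) = 171.
Anti-diagonal needs 630; the known cells sum to 539, so (1,5) = 91.
Using row 1: 121 + 151 + 181 + 91 + ? → (1,4) = 630 − 544 = 86.
Column 4 must total 630; the given cells sum to 474, so (3,4) = 156.
The remaining cell in column 5 is (3,5) = 630 − 444 = 186.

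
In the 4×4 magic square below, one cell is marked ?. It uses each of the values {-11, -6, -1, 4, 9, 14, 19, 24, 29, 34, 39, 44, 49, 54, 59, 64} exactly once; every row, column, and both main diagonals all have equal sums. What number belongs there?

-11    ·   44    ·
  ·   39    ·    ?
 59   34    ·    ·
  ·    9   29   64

The 16 entries sum to 424, so each line sums to 424/4 = 106.
Using row 4: 9 + 29 + 64 + ? → (4,1) = 106 − 102 = 4.
Column 1 must total 106; the given cells sum to 52, so (2,1) = 54.
Column 2: 39 + 34 + 9 + ? = 106, so (1,2) = 24.
Main diagonal needs 106; the known cells sum to 92, so (3,3) = 14.
Row 1 must total 106; the given cells sum to 57, so (1,4) = 49.
Row 3: 59 + 34 + 14 + ? = 106, so (3,4) = -1.
From column 3, 106 − (44 + 14 + 29) gives (2,3) = 19.
Column 4 needs 106; the known cells sum to 112, so (2,4) = -6.

-6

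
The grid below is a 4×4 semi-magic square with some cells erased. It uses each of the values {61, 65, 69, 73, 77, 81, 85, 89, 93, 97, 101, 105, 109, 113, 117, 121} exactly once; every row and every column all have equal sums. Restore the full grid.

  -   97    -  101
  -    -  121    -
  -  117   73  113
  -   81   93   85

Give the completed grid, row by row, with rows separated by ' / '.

89 97 77 101 / 109 69 121 65 / 61 117 73 113 / 105 81 93 85

The 16 entries sum to 1456, so each line sums to 1456/4 = 364.
From row 3, 364 − (117 + 73 + 113) gives (3,1) = 61.
Row 4: 81 + 93 + 85 + ? = 364, so (4,1) = 105.
From column 2, 364 − (97 + 117 + 81) gives (2,2) = 69.
Using column 3: 121 + 73 + 93 + ? → (1,3) = 364 − 287 = 77.
Column 4: 101 + 113 + 85 + ? = 364, so (2,4) = 65.
Row 1 must total 364; the given cells sum to 275, so (1,1) = 89.
Row 2 needs 364; the known cells sum to 255, so (2,1) = 109.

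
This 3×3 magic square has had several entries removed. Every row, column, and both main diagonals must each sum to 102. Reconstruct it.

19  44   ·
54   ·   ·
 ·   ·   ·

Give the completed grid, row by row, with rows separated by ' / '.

Row 1 needs 102; the known cells sum to 63, so (1,3) = 39.
The remaining cell in column 1 is (3,1) = 102 − 73 = 29.
The remaining cell in anti-diagonal is (2,2) = 102 − 68 = 34.
Row 2 must total 102; the given cells sum to 88, so (2,3) = 14.
Column 2 must total 102; the given cells sum to 78, so (3,2) = 24.
Column 3 must total 102; the given cells sum to 53, so (3,3) = 49.

19 44 39 / 54 34 14 / 29 24 49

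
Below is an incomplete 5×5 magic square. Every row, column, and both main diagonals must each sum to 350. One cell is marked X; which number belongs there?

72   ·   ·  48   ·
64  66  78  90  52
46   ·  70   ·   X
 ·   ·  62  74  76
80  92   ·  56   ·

Column 1 needs 350; the known cells sum to 262, so (4,1) = 88.
Column 4: 48 + 90 + 74 + 56 + ? = 350, so (3,4) = 82.
Using main diagonal: 72 + 66 + 70 + 74 + ? → (5,5) = 350 − 282 = 68.
Using row 4: 88 + 62 + 74 + 76 + ? → (4,2) = 350 − 300 = 50.
Using row 5: 80 + 92 + 56 + 68 + ? → (5,3) = 350 − 296 = 54.
Column 3 needs 350; the known cells sum to 264, so (1,3) = 86.
Anti-diagonal needs 350; the known cells sum to 290, so (1,5) = 60.
Row 1 needs 350; the known cells sum to 266, so (1,2) = 84.
The remaining cell in column 2 is (3,2) = 350 − 292 = 58.
The remaining cell in column 5 is (3,5) = 350 − 256 = 94.

94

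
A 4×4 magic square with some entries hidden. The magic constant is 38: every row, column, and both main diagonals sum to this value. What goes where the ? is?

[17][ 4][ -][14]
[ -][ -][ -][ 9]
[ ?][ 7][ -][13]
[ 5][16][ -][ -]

Row 1 needs 38; the known cells sum to 35, so (1,3) = 3.
Column 2 needs 38; the known cells sum to 27, so (2,2) = 11.
From column 4, 38 − (14 + 9 + 13) gives (4,4) = 2.
Main diagonal must total 38; the given cells sum to 30, so (3,3) = 8.
Anti-diagonal must total 38; the given cells sum to 26, so (2,3) = 12.
Using row 2: 11 + 12 + 9 + ? → (2,1) = 38 − 32 = 6.
Row 3 needs 38; the known cells sum to 28, so (3,1) = 10.

10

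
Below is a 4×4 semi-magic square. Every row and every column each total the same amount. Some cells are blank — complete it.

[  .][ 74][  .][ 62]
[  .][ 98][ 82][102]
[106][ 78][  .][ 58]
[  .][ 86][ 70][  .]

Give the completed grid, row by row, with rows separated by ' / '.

Column 2 is already complete: 74 + 98 + 78 + 86 = 336, so that is the magic constant.
Row 2 must total 336; the given cells sum to 282, so (2,1) = 54.
Row 3: 106 + 78 + 58 + ? = 336, so (3,3) = 94.
Column 3: 82 + 94 + 70 + ? = 336, so (1,3) = 90.
From column 4, 336 − (62 + 102 + 58) gives (4,4) = 114.
From row 1, 336 − (74 + 90 + 62) gives (1,1) = 110.
Row 4 needs 336; the known cells sum to 270, so (4,1) = 66.

110 74 90 62 / 54 98 82 102 / 106 78 94 58 / 66 86 70 114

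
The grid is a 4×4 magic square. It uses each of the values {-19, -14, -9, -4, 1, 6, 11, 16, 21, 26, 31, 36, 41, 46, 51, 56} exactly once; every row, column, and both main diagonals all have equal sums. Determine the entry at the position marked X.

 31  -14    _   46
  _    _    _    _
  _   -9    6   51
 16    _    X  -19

The 16 entries sum to 296, so each line sums to 296/4 = 74.
Using row 1: 31 + (-14) + 46 + ? → (1,3) = 74 − 63 = 11.
Row 3 needs 74; the known cells sum to 48, so (3,1) = 26.
From column 1, 74 − (31 + 26 + 16) gives (2,1) = 1.
Using column 4: 46 + 51 + (-19) + ? → (2,4) = 74 − 78 = -4.
The remaining cell in main diagonal is (2,2) = 74 − 18 = 56.
Anti-diagonal: 46 + (-9) + 16 + ? = 74, so (2,3) = 21.
The remaining cell in column 2 is (4,2) = 74 − 33 = 41.
Column 3 needs 74; the known cells sum to 38, so (4,3) = 36.

36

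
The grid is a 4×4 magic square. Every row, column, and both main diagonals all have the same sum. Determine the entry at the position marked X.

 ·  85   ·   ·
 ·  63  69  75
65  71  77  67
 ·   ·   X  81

Row 3 is complete and sums to 280; that is the magic constant.
Row 2 must total 280; the given cells sum to 207, so (2,1) = 73.
Using column 2: 85 + 63 + 71 + ? → (4,2) = 280 − 219 = 61.
The remaining cell in column 4 is (1,4) = 280 − 223 = 57.
Main diagonal needs 280; the known cells sum to 221, so (1,1) = 59.
The remaining cell in anti-diagonal is (4,1) = 280 − 197 = 83.
From row 1, 280 − (59 + 85 + 57) gives (1,3) = 79.
Row 4 must total 280; the given cells sum to 225, so (4,3) = 55.

55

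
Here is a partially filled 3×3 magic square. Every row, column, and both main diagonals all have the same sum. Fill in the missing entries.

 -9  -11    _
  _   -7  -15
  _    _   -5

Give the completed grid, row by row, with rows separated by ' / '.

-9 -11 -1 / 1 -7 -15 / -13 -3 -5

Main diagonal is already complete: -9 + -7 + -5 = -21, so that is the magic constant.
Row 1 needs -21; the known cells sum to -20, so (1,3) = -1.
Row 2 needs -21; the known cells sum to -22, so (2,1) = 1.
Column 1 must total -21; the given cells sum to -8, so (3,1) = -13.
From column 2, -21 − (-11 + (-7)) gives (3,2) = -3.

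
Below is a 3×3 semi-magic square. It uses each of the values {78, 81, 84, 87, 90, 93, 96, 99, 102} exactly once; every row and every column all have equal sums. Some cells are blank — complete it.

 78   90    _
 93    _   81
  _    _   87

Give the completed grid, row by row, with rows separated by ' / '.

The 9 entries sum to 810, so each line sums to 810/3 = 270.
Row 1 must total 270; the given cells sum to 168, so (1,3) = 102.
Using row 2: 93 + 81 + ? → (2,2) = 270 − 174 = 96.
Column 1: 78 + 93 + ? = 270, so (3,1) = 99.
Column 2: 90 + 96 + ? = 270, so (3,2) = 84.

78 90 102 / 93 96 81 / 99 84 87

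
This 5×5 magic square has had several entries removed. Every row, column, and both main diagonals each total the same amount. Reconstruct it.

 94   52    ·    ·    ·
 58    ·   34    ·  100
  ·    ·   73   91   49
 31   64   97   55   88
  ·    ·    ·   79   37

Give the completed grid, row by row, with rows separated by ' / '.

Row 4 is already complete: 31 + 64 + 97 + 55 + 88 = 335, so that is the magic constant.
Column 5: 100 + 49 + 88 + 37 + ? = 335, so (1,5) = 61.
Main diagonal needs 335; the known cells sum to 259, so (2,2) = 76.
Row 2: 58 + 76 + 34 + 100 + ? = 335, so (2,4) = 67.
From column 4, 335 − (67 + 91 + 55 + 79) gives (1,4) = 43.
The remaining cell in anti-diagonal is (5,1) = 335 − 265 = 70.
Row 1: 94 + 52 + 43 + 61 + ? = 335, so (1,3) = 85.
Column 1: 94 + 58 + 31 + 70 + ? = 335, so (3,1) = 82.
Using column 3: 85 + 34 + 73 + 97 + ? → (5,3) = 335 − 289 = 46.
The remaining cell in row 3 is (3,2) = 335 − 295 = 40.
Using row 5: 70 + 46 + 79 + 37 + ? → (5,2) = 335 − 232 = 103.

94 52 85 43 61 / 58 76 34 67 100 / 82 40 73 91 49 / 31 64 97 55 88 / 70 103 46 79 37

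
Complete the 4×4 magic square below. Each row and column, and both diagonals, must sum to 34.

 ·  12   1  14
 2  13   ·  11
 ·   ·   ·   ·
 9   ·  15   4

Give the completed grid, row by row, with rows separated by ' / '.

7 12 1 14 / 2 13 8 11 / 16 3 10 5 / 9 6 15 4

Using row 1: 12 + 1 + 14 + ? → (1,1) = 34 − 27 = 7.
Row 2 must total 34; the given cells sum to 26, so (2,3) = 8.
Using row 4: 9 + 15 + 4 + ? → (4,2) = 34 − 28 = 6.
Column 1 must total 34; the given cells sum to 18, so (3,1) = 16.
The remaining cell in column 2 is (3,2) = 34 − 31 = 3.
Column 3 needs 34; the known cells sum to 24, so (3,3) = 10.
Using column 4: 14 + 11 + 4 + ? → (3,4) = 34 − 29 = 5.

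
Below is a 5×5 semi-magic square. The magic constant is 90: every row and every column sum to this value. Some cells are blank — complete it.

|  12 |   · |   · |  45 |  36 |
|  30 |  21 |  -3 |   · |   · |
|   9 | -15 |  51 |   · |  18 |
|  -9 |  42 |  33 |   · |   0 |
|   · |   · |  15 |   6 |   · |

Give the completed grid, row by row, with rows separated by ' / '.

12 3 -6 45 36 / 30 21 -3 -12 54 / 9 -15 51 27 18 / -9 42 33 24 0 / 48 39 15 6 -18

From row 3, 90 − (9 + (-15) + 51 + 18) gives (3,4) = 27.
The remaining cell in row 4 is (4,4) = 90 − 66 = 24.
Column 1 needs 90; the known cells sum to 42, so (5,1) = 48.
Column 3: -3 + 51 + 33 + 15 + ? = 90, so (1,3) = -6.
Column 4 must total 90; the given cells sum to 102, so (2,4) = -12.
Row 1 needs 90; the known cells sum to 87, so (1,2) = 3.
Row 2: 30 + 21 + (-3) + (-12) + ? = 90, so (2,5) = 54.
Column 2 must total 90; the given cells sum to 51, so (5,2) = 39.
Using column 5: 36 + 54 + 18 + 0 + ? → (5,5) = 90 − 108 = -18.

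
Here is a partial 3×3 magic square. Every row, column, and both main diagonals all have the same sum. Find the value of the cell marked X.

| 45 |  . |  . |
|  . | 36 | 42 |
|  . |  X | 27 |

48

Main diagonal is complete and sums to 108; that is the magic constant.
Using row 2: 36 + 42 + ? → (2,1) = 108 − 78 = 30.
The remaining cell in column 1 is (3,1) = 108 − 75 = 33.
Column 3 must total 108; the given cells sum to 69, so (1,3) = 39.
From row 1, 108 − (45 + 39) gives (1,2) = 24.
Using row 3: 33 + 27 + ? → (3,2) = 108 − 60 = 48.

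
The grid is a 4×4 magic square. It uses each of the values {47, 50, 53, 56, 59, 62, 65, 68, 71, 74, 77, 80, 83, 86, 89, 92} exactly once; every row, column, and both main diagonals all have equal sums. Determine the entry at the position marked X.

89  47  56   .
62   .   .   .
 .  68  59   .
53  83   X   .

The 16 entries sum to 1112, so each line sums to 1112/4 = 278.
The remaining cell in row 1 is (1,4) = 278 − 192 = 86.
From column 1, 278 − (89 + 62 + 53) gives (3,1) = 74.
Column 2 must total 278; the given cells sum to 198, so (2,2) = 80.
Main diagonal: 89 + 80 + 59 + ? = 278, so (4,4) = 50.
Using anti-diagonal: 86 + 68 + 53 + ? → (2,3) = 278 − 207 = 71.
From row 2, 278 − (62 + 80 + 71) gives (2,4) = 65.
Row 3 must total 278; the given cells sum to 201, so (3,4) = 77.
Row 4: 53 + 83 + 50 + ? = 278, so (4,3) = 92.

92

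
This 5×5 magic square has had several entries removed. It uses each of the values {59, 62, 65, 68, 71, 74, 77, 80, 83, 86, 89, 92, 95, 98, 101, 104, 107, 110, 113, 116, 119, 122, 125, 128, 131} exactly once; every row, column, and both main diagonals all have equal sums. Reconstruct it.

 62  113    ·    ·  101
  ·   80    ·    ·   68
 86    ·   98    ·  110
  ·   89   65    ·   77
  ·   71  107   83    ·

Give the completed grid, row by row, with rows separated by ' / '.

62 113 74 125 101 / 104 80 131 92 68 / 86 122 98 59 110 / 128 89 65 116 77 / 95 71 107 83 119

The 25 entries sum to 2375, so each line sums to 2375/5 = 475.
Column 2: 113 + 80 + 89 + 71 + ? = 475, so (3,2) = 122.
The remaining cell in column 5 is (5,5) = 475 − 356 = 119.
Main diagonal must total 475; the given cells sum to 359, so (4,4) = 116.
Row 3 must total 475; the given cells sum to 416, so (3,4) = 59.
Row 4 must total 475; the given cells sum to 347, so (4,1) = 128.
The remaining cell in row 5 is (5,1) = 475 − 380 = 95.
Column 1 needs 475; the known cells sum to 371, so (2,1) = 104.
Anti-diagonal needs 475; the known cells sum to 383, so (2,4) = 92.
The remaining cell in row 2 is (2,3) = 475 − 344 = 131.
Using column 3: 131 + 98 + 65 + 107 + ? → (1,3) = 475 − 401 = 74.
Column 4 needs 475; the known cells sum to 350, so (1,4) = 125.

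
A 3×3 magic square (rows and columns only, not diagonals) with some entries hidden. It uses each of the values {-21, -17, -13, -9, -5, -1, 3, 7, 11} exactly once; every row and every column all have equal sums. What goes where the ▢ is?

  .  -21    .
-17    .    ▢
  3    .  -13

-9

The 9 entries sum to -45, so each line sums to -45/3 = -15.
The remaining cell in row 3 is (3,2) = -15 − (-10) = -5.
Using column 1: -17 + 3 + ? → (1,1) = -15 − (-14) = -1.
Using column 2: -21 + (-5) + ? → (2,2) = -15 − (-26) = 11.
Row 1 must total -15; the given cells sum to -22, so (1,3) = 7.
Row 2 must total -15; the given cells sum to -6, so (2,3) = -9.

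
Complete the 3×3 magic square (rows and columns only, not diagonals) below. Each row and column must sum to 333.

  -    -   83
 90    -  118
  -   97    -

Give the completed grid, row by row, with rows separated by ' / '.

139 111 83 / 90 125 118 / 104 97 132

The remaining cell in row 2 is (2,2) = 333 − 208 = 125.
Using column 2: 125 + 97 + ? → (1,2) = 333 − 222 = 111.
Using column 3: 83 + 118 + ? → (3,3) = 333 − 201 = 132.
From row 1, 333 − (111 + 83) gives (1,1) = 139.
Row 3 needs 333; the known cells sum to 229, so (3,1) = 104.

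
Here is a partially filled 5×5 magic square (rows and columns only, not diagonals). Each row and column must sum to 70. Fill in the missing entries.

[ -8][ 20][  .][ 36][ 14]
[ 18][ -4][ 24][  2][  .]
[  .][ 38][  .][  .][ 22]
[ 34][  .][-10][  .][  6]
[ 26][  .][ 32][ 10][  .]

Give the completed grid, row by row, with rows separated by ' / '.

Row 1 must total 70; the given cells sum to 62, so (1,3) = 8.
The remaining cell in row 2 is (2,5) = 70 − 40 = 30.
Column 1 needs 70; the known cells sum to 70, so (3,1) = 0.
Column 3 needs 70; the known cells sum to 54, so (3,3) = 16.
Column 5 must total 70; the given cells sum to 72, so (5,5) = -2.
Row 3 needs 70; the known cells sum to 76, so (3,4) = -6.
The remaining cell in row 5 is (5,2) = 70 − 66 = 4.
The remaining cell in column 2 is (4,2) = 70 − 58 = 12.
Column 4: 36 + 2 + (-6) + 10 + ? = 70, so (4,4) = 28.

-8 20 8 36 14 / 18 -4 24 2 30 / 0 38 16 -6 22 / 34 12 -10 28 6 / 26 4 32 10 -2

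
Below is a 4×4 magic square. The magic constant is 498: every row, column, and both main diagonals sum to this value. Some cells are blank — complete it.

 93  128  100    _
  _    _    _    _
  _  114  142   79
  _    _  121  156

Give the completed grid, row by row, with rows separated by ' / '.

Using row 1: 93 + 128 + 100 + ? → (1,4) = 498 − 321 = 177.
Row 3 needs 498; the known cells sum to 335, so (3,1) = 163.
From column 3, 498 − (100 + 142 + 121) gives (2,3) = 135.
From column 4, 498 − (177 + 79 + 156) gives (2,4) = 86.
Main diagonal must total 498; the given cells sum to 391, so (2,2) = 107.
Using anti-diagonal: 177 + 135 + 114 + ? → (4,1) = 498 − 426 = 72.
Row 2: 107 + 135 + 86 + ? = 498, so (2,1) = 170.
From row 4, 498 − (72 + 121 + 156) gives (4,2) = 149.

93 128 100 177 / 170 107 135 86 / 163 114 142 79 / 72 149 121 156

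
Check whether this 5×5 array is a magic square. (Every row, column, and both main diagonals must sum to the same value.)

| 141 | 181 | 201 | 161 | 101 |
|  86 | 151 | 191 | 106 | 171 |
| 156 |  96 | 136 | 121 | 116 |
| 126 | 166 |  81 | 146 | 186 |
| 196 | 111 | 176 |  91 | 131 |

No — row 5 sums to 705 but row 3 sums to 625.

Row 1: 141 + 181 + 201 + 161 + 101 = 785.
Row 2: 86 + 151 + 191 + 106 + 171 = 705.
Row 3: 156 + 96 + 136 + 121 + 116 = 625.
Row 4: 126 + 166 + 81 + 146 + 186 = 705.
Row 5: 196 + 111 + 176 + 91 + 131 = 705.
Column 1: 141 + 86 + 156 + 126 + 196 = 705.
Column 2: 181 + 151 + 96 + 166 + 111 = 705.
Column 3: 201 + 191 + 136 + 81 + 176 = 785.
Column 4: 161 + 106 + 121 + 146 + 91 = 625.
Column 5: 101 + 171 + 116 + 186 + 131 = 705.
Main diagonal: 141 + 151 + 136 + 146 + 131 = 705.
Anti-diagonal: 101 + 106 + 136 + 166 + 196 = 705.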